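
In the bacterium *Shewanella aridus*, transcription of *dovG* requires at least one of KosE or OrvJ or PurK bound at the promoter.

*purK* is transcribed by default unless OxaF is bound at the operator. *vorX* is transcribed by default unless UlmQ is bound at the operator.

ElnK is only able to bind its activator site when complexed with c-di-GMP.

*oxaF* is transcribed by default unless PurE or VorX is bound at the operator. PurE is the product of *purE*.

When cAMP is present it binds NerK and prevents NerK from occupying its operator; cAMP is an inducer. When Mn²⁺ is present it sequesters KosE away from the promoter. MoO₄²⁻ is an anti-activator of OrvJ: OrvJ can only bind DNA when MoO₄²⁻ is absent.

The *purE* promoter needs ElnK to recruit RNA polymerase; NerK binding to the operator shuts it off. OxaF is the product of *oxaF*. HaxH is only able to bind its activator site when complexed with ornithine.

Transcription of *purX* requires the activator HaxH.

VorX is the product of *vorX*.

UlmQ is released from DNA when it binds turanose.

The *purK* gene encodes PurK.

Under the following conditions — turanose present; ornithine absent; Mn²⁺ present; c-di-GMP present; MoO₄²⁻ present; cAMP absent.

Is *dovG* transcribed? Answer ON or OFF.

ON

Mn²⁺ is present, so KosE is inactive.
MoO₄²⁻ is present, so OrvJ is inactive.
cAMP is absent, so NerK is active.
c-di-GMP is present, so ElnK is active.
With repressor NerK bound, *purE* is not transcribed.
So PurE is not produced.
Turanose is present, so UlmQ is inactive.
With no repressor bound, *vorX* is transcribed.
So VorX is produced and active.
With repressor VorX bound, *oxaF* is not transcribed.
So OxaF is not produced.
With no repressor bound, *purK* is transcribed.
So PurK is produced and active.
Activator PurK is present, so *dovG* is transcribed.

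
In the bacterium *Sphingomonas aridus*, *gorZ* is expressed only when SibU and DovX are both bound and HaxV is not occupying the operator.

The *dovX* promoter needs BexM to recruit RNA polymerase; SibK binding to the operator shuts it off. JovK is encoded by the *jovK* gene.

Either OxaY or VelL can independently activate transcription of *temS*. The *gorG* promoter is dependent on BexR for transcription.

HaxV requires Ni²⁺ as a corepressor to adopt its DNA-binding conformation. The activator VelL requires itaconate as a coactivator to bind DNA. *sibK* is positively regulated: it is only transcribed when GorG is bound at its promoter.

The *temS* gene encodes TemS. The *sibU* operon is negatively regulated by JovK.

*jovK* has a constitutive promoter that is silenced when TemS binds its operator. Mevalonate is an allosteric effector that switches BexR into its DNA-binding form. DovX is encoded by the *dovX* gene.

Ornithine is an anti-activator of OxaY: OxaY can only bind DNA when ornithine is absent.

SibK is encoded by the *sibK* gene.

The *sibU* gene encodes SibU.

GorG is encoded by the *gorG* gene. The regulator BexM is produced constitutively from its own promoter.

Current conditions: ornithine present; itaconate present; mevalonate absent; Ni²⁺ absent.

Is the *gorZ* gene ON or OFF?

ON

Ornithine is present, so OxaY is inactive.
Itaconate is present, so VelL is active.
Activator VelL is present, so *temS* is transcribed.
So TemS is produced and active.
With repressor TemS bound, *jovK* is not transcribed.
So JovK is not produced.
With no repressor bound, *sibU* is transcribed.
So SibU is produced and active.
Mevalonate is absent, so BexR is inactive.
Required activator BexR is absent, so *gorG* is not transcribed.
So GorG is not produced.
Required activator GorG is absent, so *sibK* is not transcribed.
So SibK is not produced.
BexM is produced constitutively and is active.
No repressor is bound and BexM is active, so *dovX* is transcribed.
So DovX is produced and active.
Ni²⁺ is absent, so HaxV is inactive.
No repressor is bound and SibU and DovX are active, so *gorZ* is transcribed.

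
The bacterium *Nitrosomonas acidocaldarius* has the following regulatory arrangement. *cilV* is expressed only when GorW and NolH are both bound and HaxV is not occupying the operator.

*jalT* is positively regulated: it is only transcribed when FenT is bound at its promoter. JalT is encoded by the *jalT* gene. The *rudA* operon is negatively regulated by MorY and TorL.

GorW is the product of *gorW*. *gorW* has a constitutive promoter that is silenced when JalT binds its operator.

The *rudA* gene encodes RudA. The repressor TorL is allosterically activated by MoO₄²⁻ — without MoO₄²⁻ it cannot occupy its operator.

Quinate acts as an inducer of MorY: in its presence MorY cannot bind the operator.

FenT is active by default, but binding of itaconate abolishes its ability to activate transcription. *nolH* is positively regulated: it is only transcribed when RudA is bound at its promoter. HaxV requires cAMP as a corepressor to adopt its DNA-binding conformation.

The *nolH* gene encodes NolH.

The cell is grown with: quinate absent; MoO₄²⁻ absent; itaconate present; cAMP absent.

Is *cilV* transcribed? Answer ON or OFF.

cAMP is absent, so HaxV is inactive.
Itaconate is present, so FenT is inactive.
Required activator FenT is absent, so *jalT* is not transcribed.
So JalT is not produced.
With no repressor bound, *gorW* is transcribed.
So GorW is produced and active.
Quinate is absent, so MorY is active.
MoO₄²⁻ is absent, so TorL is inactive.
With repressor MorY bound, *rudA* is not transcribed.
So RudA is not produced.
Required activator RudA is absent, so *nolH* is not transcribed.
So NolH is not produced.
Required activator NolH is absent, so *cilV* is not transcribed.

OFF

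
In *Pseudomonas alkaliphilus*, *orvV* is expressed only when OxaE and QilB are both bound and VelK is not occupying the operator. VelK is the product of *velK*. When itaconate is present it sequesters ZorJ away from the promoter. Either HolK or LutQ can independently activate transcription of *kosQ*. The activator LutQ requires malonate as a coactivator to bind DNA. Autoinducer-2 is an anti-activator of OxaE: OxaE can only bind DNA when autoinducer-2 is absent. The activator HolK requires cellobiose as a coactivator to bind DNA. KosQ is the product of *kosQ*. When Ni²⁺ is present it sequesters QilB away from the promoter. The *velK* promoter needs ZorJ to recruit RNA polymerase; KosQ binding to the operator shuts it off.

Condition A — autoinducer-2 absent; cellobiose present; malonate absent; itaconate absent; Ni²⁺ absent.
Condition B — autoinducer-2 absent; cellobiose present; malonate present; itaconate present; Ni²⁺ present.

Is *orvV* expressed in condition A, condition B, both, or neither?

Condition A:
Autoinducer-2 is absent, so OxaE is active.
Cellobiose is present, so HolK is active.
Malonate is absent, so LutQ is inactive.
Activator HolK is present, so *kosQ* is transcribed.
So KosQ is produced and active.
Itaconate is absent, so ZorJ is active.
With repressor KosQ bound, *velK* is not transcribed.
So VelK is not produced.
Ni²⁺ is absent, so QilB is active.
No repressor is bound and OxaE and QilB are active, so *orvV* is transcribed.
→ *orvV* is ON in A.
Condition B:
Autoinducer-2 is absent, so OxaE is active.
Cellobiose is present, so HolK is active.
Malonate is present, so LutQ is active.
Activator HolK is present, so *kosQ* is transcribed.
So KosQ is produced and active.
Itaconate is present, so ZorJ is inactive.
With repressor KosQ bound, *velK* is not transcribed.
So VelK is not produced.
Ni²⁺ is present, so QilB is inactive.
Required activator QilB is absent, so *orvV* is not transcribed.
→ *orvV* is OFF in B.

A only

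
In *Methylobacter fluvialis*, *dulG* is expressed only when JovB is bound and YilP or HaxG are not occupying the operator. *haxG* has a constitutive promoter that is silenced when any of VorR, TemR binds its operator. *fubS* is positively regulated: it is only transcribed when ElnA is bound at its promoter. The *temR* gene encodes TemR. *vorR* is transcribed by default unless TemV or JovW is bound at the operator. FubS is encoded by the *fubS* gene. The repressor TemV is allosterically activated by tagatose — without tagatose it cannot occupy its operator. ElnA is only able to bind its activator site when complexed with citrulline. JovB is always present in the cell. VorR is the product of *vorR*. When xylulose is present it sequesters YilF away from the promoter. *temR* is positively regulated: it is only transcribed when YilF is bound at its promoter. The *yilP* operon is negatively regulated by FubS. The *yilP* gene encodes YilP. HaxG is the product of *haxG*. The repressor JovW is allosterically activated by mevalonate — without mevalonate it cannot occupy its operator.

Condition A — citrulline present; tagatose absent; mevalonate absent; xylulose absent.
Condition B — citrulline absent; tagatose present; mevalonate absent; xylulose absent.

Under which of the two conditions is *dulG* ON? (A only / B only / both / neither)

Condition A:
JovB is produced constitutively and is active.
Citrulline is present, so ElnA is active.
No repressor is bound and ElnA is active, so *fubS* is transcribed.
So FubS is produced and active.
With repressor FubS bound, *yilP* is not transcribed.
So YilP is not produced.
Tagatose is absent, so TemV is inactive.
Mevalonate is absent, so JovW is inactive.
With no repressor bound, *vorR* is transcribed.
So VorR is produced and active.
Xylulose is absent, so YilF is active.
No repressor is bound and YilF is active, so *temR* is transcribed.
So TemR is produced and active.
With repressor VorR bound, *haxG* is not transcribed.
So HaxG is not produced.
No repressor is bound and JovB is active, so *dulG* is transcribed.
→ *dulG* is ON in A.
Condition B:
JovB is produced constitutively and is active.
Citrulline is absent, so ElnA is inactive.
Required activator ElnA is absent, so *fubS* is not transcribed.
So FubS is not produced.
With no repressor bound, *yilP* is transcribed.
So YilP is produced and active.
Tagatose is present, so TemV is active.
Mevalonate is absent, so JovW is inactive.
With repressor TemV bound, *vorR* is not transcribed.
So VorR is not produced.
Xylulose is absent, so YilF is active.
No repressor is bound and YilF is active, so *temR* is transcribed.
So TemR is produced and active.
With repressor TemR bound, *haxG* is not transcribed.
So HaxG is not produced.
With repressor YilP bound, *dulG* is not transcribed.
→ *dulG* is OFF in B.

A only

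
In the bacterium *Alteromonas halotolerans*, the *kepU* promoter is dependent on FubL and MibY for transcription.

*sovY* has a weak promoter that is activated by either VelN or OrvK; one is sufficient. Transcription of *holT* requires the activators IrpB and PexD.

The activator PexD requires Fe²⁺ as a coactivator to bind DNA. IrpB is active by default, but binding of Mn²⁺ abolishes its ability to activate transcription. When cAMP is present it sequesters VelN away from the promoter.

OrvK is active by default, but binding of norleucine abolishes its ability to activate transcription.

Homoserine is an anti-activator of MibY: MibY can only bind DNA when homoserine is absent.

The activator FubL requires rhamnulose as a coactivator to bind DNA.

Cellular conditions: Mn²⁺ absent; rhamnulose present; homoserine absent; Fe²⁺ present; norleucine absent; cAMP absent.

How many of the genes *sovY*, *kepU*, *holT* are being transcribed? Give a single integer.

3

cAMP is absent, so VelN is active.
Norleucine is absent, so OrvK is active.
Activator VelN is present, so *sovY* is transcribed.
→ *sovY* is ON.
Rhamnulose is present, so FubL is active.
Homoserine is absent, so MibY is active.
No repressor is bound and FubL and MibY are active, so *kepU* is transcribed.
→ *kepU* is ON.
Mn²⁺ is absent, so IrpB is active.
Fe²⁺ is present, so PexD is active.
No repressor is bound and IrpB and PexD are active, so *holT* is transcribed.
→ *holT* is ON.
3 of the 3 genes are transcribed.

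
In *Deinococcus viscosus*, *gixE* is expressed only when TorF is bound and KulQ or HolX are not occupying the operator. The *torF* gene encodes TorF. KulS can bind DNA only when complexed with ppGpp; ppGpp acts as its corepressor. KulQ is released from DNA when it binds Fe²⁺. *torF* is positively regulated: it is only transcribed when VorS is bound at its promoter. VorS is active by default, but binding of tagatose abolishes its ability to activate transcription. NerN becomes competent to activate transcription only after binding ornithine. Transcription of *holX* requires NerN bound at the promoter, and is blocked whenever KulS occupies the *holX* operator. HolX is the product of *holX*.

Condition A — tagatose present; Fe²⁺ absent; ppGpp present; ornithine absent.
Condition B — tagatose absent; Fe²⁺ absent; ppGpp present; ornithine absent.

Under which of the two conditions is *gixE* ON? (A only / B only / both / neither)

Condition A:
Tagatose is present, so VorS is inactive.
Required activator VorS is absent, so *torF* is not transcribed.
So TorF is not produced.
Fe²⁺ is absent, so KulQ is active.
ppGpp is present, so KulS is active.
Ornithine is absent, so NerN is inactive.
With repressor KulS bound, *holX* is not transcribed.
So HolX is not produced.
With repressor KulQ bound, *gixE* is not transcribed.
→ *gixE* is OFF in A.
Condition B:
Tagatose is absent, so VorS is active.
No repressor is bound and VorS is active, so *torF* is transcribed.
So TorF is produced and active.
Fe²⁺ is absent, so KulQ is active.
ppGpp is present, so KulS is active.
Ornithine is absent, so NerN is inactive.
With repressor KulS bound, *holX* is not transcribed.
So HolX is not produced.
With repressor KulQ bound, *gixE* is not transcribed.
→ *gixE* is OFF in B.

neither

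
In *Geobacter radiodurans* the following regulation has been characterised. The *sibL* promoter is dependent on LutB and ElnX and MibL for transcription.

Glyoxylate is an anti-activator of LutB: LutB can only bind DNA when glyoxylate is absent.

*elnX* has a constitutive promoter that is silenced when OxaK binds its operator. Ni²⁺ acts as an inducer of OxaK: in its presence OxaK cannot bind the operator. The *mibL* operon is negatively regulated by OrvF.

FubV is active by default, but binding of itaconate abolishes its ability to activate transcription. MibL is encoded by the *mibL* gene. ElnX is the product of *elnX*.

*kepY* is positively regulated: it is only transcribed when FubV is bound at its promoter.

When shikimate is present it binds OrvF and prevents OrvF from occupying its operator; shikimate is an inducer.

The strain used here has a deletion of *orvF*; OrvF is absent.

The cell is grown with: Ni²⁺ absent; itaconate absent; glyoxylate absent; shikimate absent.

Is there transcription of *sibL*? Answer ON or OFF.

Glyoxylate is absent, so LutB is active.
Ni²⁺ is absent, so OxaK is active.
With repressor OxaK bound, *elnX* is not transcribed.
So ElnX is not produced.
OrvF is non-functional in this strain, so it has no effect.
With no repressor bound, *mibL* is transcribed.
So MibL is produced and active.
Required activator ElnX is absent, so *sibL* is not transcribed.

OFF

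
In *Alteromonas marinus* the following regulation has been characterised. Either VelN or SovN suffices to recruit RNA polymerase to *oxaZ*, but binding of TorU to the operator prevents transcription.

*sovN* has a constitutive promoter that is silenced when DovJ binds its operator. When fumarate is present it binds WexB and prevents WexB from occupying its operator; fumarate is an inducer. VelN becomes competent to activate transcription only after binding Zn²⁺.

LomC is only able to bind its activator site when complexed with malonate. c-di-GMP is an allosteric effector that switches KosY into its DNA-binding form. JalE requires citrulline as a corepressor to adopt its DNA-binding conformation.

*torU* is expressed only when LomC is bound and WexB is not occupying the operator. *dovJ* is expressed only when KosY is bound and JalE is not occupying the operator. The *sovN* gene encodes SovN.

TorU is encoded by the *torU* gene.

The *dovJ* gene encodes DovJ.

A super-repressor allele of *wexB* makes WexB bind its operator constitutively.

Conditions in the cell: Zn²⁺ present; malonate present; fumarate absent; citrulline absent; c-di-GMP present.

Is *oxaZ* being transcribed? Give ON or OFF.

ON

Zn²⁺ is present, so VelN is active.
Malonate is present, so LomC is active.
WexB is constitutively active in this strain.
With repressor WexB bound, *torU* is not transcribed.
So TorU is not produced.
c-di-GMP is present, so KosY is active.
Citrulline is absent, so JalE is inactive.
No repressor is bound and KosY is active, so *dovJ* is transcribed.
So DovJ is produced and active.
With repressor DovJ bound, *sovN* is not transcribed.
So SovN is not produced.
Activator VelN is present, so *oxaZ* is transcribed.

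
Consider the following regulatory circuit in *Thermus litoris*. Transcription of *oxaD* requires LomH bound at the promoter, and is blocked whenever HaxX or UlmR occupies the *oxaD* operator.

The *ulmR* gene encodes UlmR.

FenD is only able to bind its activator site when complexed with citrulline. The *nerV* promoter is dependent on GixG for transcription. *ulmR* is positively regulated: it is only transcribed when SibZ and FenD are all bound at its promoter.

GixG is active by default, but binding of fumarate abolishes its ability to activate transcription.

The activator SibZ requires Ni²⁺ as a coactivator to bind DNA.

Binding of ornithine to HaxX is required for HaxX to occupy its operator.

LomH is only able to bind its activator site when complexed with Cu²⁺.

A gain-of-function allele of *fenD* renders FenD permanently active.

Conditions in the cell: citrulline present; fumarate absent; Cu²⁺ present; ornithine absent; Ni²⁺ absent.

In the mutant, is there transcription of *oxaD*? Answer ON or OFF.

ON

Ornithine is absent, so HaxX is inactive.
Ni²⁺ is absent, so SibZ is inactive.
FenD is constitutively active in this strain.
Required activator SibZ is absent, so *ulmR* is not transcribed.
So UlmR is not produced.
Cu²⁺ is present, so LomH is active.
No repressor is bound and LomH is active, so *oxaD* is transcribed.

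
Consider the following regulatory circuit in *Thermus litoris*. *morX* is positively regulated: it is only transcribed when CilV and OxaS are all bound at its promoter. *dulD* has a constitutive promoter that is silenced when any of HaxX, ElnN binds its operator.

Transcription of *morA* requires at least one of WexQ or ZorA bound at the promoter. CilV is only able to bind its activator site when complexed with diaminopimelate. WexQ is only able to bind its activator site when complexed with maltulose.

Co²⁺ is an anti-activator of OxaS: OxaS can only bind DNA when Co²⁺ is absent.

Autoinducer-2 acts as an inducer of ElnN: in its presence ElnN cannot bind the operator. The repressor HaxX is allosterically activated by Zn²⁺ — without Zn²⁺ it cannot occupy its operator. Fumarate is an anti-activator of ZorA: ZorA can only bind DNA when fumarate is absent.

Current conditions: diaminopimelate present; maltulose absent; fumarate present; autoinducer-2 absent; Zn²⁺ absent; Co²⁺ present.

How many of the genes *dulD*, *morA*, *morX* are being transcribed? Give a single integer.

0

Zn²⁺ is absent, so HaxX is inactive.
Autoinducer-2 is absent, so ElnN is active.
With repressor ElnN bound, *dulD* is not transcribed.
→ *dulD* is OFF.
Maltulose is absent, so WexQ is inactive.
Fumarate is present, so ZorA is inactive.
No activator is available at the *morA* promoter, so *morA* is not transcribed.
→ *morA* is OFF.
Diaminopimelate is present, so CilV is active.
Co²⁺ is present, so OxaS is inactive.
Required activator OxaS is absent, so *morX* is not transcribed.
→ *morX* is OFF.
0 of the 3 genes are transcribed.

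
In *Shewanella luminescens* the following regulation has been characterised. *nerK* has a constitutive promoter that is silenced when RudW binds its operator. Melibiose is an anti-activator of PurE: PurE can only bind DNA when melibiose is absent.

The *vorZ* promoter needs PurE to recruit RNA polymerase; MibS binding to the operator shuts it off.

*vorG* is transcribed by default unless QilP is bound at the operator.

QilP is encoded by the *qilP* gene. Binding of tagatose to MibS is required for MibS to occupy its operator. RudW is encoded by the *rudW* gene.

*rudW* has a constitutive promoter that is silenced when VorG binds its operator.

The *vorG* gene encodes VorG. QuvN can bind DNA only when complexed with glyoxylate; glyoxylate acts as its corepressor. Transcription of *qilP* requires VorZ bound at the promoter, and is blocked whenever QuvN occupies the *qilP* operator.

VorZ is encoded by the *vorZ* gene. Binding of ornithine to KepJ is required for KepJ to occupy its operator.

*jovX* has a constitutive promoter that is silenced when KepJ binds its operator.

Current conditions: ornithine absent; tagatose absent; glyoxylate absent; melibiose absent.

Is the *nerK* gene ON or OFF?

OFF

Melibiose is absent, so PurE is active.
Tagatose is absent, so MibS is inactive.
No repressor is bound and PurE is active, so *vorZ* is transcribed.
So VorZ is produced and active.
Glyoxylate is absent, so QuvN is inactive.
No repressor is bound and VorZ is active, so *qilP* is transcribed.
So QilP is produced and active.
With repressor QilP bound, *vorG* is not transcribed.
So VorG is not produced.
With no repressor bound, *rudW* is transcribed.
So RudW is produced and active.
With repressor RudW bound, *nerK* is not transcribed.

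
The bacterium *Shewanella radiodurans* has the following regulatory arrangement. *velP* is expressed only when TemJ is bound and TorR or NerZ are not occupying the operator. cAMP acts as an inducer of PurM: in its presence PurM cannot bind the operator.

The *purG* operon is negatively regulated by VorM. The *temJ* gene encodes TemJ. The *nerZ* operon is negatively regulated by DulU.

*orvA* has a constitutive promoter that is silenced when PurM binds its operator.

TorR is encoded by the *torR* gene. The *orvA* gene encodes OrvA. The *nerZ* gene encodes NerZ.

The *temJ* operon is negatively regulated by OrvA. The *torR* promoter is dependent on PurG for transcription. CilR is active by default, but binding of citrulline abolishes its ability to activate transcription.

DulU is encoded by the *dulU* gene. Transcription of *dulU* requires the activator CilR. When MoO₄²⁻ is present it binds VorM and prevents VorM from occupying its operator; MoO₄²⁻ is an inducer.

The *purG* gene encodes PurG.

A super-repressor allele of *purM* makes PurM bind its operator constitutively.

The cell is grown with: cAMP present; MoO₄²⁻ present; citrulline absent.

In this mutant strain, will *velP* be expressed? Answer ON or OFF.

MoO₄²⁻ is present, so VorM is inactive.
With no repressor bound, *purG* is transcribed.
So PurG is produced and active.
No repressor is bound and PurG is active, so *torR* is transcribed.
So TorR is produced and active.
Citrulline is absent, so CilR is active.
No repressor is bound and CilR is active, so *dulU* is transcribed.
So DulU is produced and active.
With repressor DulU bound, *nerZ* is not transcribed.
So NerZ is not produced.
PurM is constitutively active in this strain.
With repressor PurM bound, *orvA* is not transcribed.
So OrvA is not produced.
With no repressor bound, *temJ* is transcribed.
So TemJ is produced and active.
With repressor TorR bound, *velP* is not transcribed.

OFF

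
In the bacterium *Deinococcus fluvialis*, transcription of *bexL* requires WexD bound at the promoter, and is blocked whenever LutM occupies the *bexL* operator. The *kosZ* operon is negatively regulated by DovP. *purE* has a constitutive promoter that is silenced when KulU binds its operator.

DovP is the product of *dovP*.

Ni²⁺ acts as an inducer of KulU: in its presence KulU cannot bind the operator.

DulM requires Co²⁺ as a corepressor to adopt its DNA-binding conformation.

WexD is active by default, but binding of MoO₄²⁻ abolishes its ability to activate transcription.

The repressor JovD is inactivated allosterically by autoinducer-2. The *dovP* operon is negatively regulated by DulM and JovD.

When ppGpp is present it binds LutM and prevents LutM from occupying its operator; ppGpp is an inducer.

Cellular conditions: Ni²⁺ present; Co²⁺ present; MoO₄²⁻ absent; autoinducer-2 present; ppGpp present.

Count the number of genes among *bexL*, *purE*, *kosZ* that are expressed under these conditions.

MoO₄²⁻ is absent, so WexD is active.
ppGpp is present, so LutM is inactive.
No repressor is bound and WexD is active, so *bexL* is transcribed.
→ *bexL* is ON.
Ni²⁺ is present, so KulU is inactive.
With no repressor bound, *purE* is transcribed.
→ *purE* is ON.
Co²⁺ is present, so DulM is active.
Autoinducer-2 is present, so JovD is inactive.
With repressor DulM bound, *dovP* is not transcribed.
So DovP is not produced.
With no repressor bound, *kosZ* is transcribed.
→ *kosZ* is ON.
3 of the 3 genes are transcribed.

3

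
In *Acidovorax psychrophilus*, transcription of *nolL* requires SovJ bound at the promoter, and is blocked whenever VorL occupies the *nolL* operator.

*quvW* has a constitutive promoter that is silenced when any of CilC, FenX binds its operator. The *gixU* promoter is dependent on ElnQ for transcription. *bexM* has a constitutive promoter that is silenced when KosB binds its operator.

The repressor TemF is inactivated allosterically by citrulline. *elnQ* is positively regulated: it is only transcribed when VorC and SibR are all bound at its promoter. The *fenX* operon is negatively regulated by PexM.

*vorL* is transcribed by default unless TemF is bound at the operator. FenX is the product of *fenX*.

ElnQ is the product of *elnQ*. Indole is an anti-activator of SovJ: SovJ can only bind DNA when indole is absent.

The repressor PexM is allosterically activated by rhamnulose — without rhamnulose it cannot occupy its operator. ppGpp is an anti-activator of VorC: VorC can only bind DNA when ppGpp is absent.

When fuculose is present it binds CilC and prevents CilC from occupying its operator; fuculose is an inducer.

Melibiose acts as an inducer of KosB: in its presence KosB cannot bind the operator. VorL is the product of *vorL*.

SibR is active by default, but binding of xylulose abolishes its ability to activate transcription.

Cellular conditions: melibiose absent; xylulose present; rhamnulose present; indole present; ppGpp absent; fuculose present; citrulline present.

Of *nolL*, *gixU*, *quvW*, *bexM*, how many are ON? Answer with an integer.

Citrulline is present, so TemF is inactive.
With no repressor bound, *vorL* is transcribed.
So VorL is produced and active.
Indole is present, so SovJ is inactive.
With repressor VorL bound, *nolL* is not transcribed.
→ *nolL* is OFF.
ppGpp is absent, so VorC is active.
Xylulose is present, so SibR is inactive.
Required activator SibR is absent, so *elnQ* is not transcribed.
So ElnQ is not produced.
Required activator ElnQ is absent, so *gixU* is not transcribed.
→ *gixU* is OFF.
Fuculose is present, so CilC is inactive.
Rhamnulose is present, so PexM is active.
With repressor PexM bound, *fenX* is not transcribed.
So FenX is not produced.
With no repressor bound, *quvW* is transcribed.
→ *quvW* is ON.
Melibiose is absent, so KosB is active.
With repressor KosB bound, *bexM* is not transcribed.
→ *bexM* is OFF.
1 of the 4 genes is transcribed.

1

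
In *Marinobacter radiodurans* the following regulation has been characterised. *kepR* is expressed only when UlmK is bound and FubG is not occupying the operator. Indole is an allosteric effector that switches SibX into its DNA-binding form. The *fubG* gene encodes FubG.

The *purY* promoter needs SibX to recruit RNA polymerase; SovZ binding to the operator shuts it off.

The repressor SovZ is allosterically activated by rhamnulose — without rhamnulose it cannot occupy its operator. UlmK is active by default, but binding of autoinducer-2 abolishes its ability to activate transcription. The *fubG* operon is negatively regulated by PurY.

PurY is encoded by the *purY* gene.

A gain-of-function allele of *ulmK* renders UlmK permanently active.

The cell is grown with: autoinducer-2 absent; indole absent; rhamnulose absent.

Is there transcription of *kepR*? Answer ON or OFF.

Indole is absent, so SibX is inactive.
Rhamnulose is absent, so SovZ is inactive.
Required activator SibX is absent, so *purY* is not transcribed.
So PurY is not produced.
With no repressor bound, *fubG* is transcribed.
So FubG is produced and active.
UlmK is constitutively active in this strain.
With repressor FubG bound, *kepR* is not transcribed.

OFF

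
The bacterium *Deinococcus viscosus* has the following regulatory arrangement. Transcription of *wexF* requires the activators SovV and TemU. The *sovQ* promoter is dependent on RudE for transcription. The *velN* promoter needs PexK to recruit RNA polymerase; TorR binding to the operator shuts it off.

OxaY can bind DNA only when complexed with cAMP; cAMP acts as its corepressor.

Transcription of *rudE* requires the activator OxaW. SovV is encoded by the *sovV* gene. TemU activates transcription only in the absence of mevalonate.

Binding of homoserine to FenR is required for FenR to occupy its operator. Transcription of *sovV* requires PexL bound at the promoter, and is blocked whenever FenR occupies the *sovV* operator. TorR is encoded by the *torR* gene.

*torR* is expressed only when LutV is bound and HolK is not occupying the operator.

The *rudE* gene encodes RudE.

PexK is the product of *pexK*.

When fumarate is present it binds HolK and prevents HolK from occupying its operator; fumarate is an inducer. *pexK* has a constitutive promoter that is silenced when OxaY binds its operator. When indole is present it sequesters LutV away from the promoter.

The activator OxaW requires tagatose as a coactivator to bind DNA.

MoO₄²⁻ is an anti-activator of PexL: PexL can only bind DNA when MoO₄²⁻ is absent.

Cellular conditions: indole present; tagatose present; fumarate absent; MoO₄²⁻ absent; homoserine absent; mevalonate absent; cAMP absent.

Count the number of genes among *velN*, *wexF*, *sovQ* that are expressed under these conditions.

cAMP is absent, so OxaY is inactive.
With no repressor bound, *pexK* is transcribed.
So PexK is produced and active.
Fumarate is absent, so HolK is active.
Indole is present, so LutV is inactive.
With repressor HolK bound, *torR* is not transcribed.
So TorR is not produced.
No repressor is bound and PexK is active, so *velN* is transcribed.
→ *velN* is ON.
MoO₄²⁻ is absent, so PexL is active.
Homoserine is absent, so FenR is inactive.
No repressor is bound and PexL is active, so *sovV* is transcribed.
So SovV is produced and active.
Mevalonate is absent, so TemU is active.
No repressor is bound and SovV and TemU are active, so *wexF* is transcribed.
→ *wexF* is ON.
Tagatose is present, so OxaW is active.
No repressor is bound and OxaW is active, so *rudE* is transcribed.
So RudE is produced and active.
No repressor is bound and RudE is active, so *sovQ* is transcribed.
→ *sovQ* is ON.
3 of the 3 genes are transcribed.

3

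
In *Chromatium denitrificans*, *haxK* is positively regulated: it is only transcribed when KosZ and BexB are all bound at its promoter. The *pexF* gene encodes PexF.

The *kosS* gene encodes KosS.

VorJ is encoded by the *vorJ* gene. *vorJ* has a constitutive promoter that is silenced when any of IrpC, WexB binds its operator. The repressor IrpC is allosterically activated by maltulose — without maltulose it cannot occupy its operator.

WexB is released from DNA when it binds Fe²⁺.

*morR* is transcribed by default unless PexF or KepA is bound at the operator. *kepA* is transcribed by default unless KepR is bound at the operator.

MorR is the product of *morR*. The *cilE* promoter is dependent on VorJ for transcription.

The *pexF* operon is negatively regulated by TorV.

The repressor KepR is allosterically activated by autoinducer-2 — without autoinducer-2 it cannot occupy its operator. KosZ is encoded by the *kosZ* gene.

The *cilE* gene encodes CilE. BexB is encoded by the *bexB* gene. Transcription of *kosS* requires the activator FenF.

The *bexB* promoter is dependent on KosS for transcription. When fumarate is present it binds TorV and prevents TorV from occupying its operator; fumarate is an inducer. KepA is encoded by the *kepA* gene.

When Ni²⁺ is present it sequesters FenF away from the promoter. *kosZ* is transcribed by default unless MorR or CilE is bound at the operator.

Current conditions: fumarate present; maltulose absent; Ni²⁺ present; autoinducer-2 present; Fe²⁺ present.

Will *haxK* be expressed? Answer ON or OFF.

OFF

Fumarate is present, so TorV is inactive.
With no repressor bound, *pexF* is transcribed.
So PexF is produced and active.
Autoinducer-2 is present, so KepR is active.
With repressor KepR bound, *kepA* is not transcribed.
So KepA is not produced.
With repressor PexF bound, *morR* is not transcribed.
So MorR is not produced.
Maltulose is absent, so IrpC is inactive.
Fe²⁺ is present, so WexB is inactive.
With no repressor bound, *vorJ* is transcribed.
So VorJ is produced and active.
No repressor is bound and VorJ is active, so *cilE* is transcribed.
So CilE is produced and active.
With repressor CilE bound, *kosZ* is not transcribed.
So KosZ is not produced.
Ni²⁺ is present, so FenF is inactive.
Required activator FenF is absent, so *kosS* is not transcribed.
So KosS is not produced.
Required activator KosS is absent, so *bexB* is not transcribed.
So BexB is not produced.
Required activator KosZ is absent, so *haxK* is not transcribed.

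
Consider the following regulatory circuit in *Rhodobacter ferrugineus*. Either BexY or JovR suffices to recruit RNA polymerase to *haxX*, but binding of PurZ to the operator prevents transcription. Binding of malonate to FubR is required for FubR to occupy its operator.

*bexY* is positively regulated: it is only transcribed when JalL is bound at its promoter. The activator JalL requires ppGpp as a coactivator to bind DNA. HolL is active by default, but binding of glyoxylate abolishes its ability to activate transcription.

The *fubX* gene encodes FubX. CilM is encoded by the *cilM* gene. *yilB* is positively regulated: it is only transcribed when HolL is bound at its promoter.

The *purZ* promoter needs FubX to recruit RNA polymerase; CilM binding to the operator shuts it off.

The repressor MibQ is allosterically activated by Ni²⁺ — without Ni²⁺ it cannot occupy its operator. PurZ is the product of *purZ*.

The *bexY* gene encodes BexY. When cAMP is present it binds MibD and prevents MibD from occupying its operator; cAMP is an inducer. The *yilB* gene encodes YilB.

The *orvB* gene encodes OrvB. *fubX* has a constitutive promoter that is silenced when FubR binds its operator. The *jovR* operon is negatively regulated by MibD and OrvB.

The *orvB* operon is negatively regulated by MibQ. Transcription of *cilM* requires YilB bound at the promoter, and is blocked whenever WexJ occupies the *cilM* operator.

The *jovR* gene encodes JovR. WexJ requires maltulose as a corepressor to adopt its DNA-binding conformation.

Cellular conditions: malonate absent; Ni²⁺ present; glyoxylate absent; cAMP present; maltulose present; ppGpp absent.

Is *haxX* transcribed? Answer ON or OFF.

Malonate is absent, so FubR is inactive.
With no repressor bound, *fubX* is transcribed.
So FubX is produced and active.
Glyoxylate is absent, so HolL is active.
No repressor is bound and HolL is active, so *yilB* is transcribed.
So YilB is produced and active.
Maltulose is present, so WexJ is active.
With repressor WexJ bound, *cilM* is not transcribed.
So CilM is not produced.
No repressor is bound and FubX is active, so *purZ* is transcribed.
So PurZ is produced and active.
ppGpp is absent, so JalL is inactive.
Required activator JalL is absent, so *bexY* is not transcribed.
So BexY is not produced.
cAMP is present, so MibD is inactive.
Ni²⁺ is present, so MibQ is active.
With repressor MibQ bound, *orvB* is not transcribed.
So OrvB is not produced.
With no repressor bound, *jovR* is transcribed.
So JovR is produced and active.
With repressor PurZ bound, *haxX* is not transcribed.

OFF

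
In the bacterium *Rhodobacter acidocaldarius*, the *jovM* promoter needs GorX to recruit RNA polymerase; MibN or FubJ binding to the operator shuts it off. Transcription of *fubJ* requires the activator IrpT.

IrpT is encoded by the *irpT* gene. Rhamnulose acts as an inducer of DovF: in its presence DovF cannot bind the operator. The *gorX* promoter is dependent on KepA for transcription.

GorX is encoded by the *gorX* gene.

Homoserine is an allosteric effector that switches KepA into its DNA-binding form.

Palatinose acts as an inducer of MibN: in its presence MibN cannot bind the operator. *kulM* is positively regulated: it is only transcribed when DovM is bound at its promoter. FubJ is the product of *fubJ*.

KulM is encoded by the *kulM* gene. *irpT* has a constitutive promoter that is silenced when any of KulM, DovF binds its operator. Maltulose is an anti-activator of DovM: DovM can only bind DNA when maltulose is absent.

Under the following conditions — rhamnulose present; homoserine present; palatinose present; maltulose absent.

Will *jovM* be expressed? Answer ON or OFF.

ON

Palatinose is present, so MibN is inactive.
Homoserine is present, so KepA is active.
No repressor is bound and KepA is active, so *gorX* is transcribed.
So GorX is produced and active.
Maltulose is absent, so DovM is active.
No repressor is bound and DovM is active, so *kulM* is transcribed.
So KulM is produced and active.
Rhamnulose is present, so DovF is inactive.
With repressor KulM bound, *irpT* is not transcribed.
So IrpT is not produced.
Required activator IrpT is absent, so *fubJ* is not transcribed.
So FubJ is not produced.
No repressor is bound and GorX is active, so *jovM* is transcribed.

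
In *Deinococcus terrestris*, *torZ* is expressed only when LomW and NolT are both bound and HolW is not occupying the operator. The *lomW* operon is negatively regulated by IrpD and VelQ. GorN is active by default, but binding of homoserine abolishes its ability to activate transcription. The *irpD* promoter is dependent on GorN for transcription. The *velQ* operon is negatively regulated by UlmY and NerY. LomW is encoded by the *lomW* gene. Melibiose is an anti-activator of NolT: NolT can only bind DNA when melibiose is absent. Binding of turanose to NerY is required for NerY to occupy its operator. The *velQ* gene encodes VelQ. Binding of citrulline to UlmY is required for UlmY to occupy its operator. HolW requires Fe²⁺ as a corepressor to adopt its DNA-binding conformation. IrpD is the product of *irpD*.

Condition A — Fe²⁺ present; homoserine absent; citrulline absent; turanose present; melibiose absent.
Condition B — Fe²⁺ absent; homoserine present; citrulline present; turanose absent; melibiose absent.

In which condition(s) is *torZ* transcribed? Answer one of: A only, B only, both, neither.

Condition A:
Fe²⁺ is present, so HolW is active.
Homoserine is absent, so GorN is active.
No repressor is bound and GorN is active, so *irpD* is transcribed.
So IrpD is produced and active.
Citrulline is absent, so UlmY is inactive.
Turanose is present, so NerY is active.
With repressor NerY bound, *velQ* is not transcribed.
So VelQ is not produced.
With repressor IrpD bound, *lomW* is not transcribed.
So LomW is not produced.
Melibiose is absent, so NolT is active.
With repressor HolW bound, *torZ* is not transcribed.
→ *torZ* is OFF in A.
Condition B:
Fe²⁺ is absent, so HolW is inactive.
Homoserine is present, so GorN is inactive.
Required activator GorN is absent, so *irpD* is not transcribed.
So IrpD is not produced.
Citrulline is present, so UlmY is active.
Turanose is absent, so NerY is inactive.
With repressor UlmY bound, *velQ* is not transcribed.
So VelQ is not produced.
With no repressor bound, *lomW* is transcribed.
So LomW is produced and active.
Melibiose is absent, so NolT is active.
No repressor is bound and LomW and NolT are active, so *torZ* is transcribed.
→ *torZ* is ON in B.

B only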